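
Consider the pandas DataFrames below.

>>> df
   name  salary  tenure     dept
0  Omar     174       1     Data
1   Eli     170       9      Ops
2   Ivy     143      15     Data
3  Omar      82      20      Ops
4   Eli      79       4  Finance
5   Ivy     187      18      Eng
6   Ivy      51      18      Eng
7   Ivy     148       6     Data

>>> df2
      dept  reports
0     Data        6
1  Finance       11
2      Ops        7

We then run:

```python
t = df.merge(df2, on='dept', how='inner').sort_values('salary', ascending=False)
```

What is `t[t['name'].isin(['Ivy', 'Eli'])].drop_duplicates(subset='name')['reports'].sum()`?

merge on 'dept' (how='inner') → 6 rows:
   name  salary  tenure     dept  reports
0  Omar     174       1     Data        6
1   Eli     170       9      Ops        7
2   Ivy     143      15     Data        6
3  Omar      82      20      Ops        7
4   Eli      79       4  Finance       11
5   Ivy     148       6     Data        6
sort by salary descending:
   name  salary  tenure     dept  reports
0  Omar     174       1     Data        6
1   Eli     170       9      Ops        7
5   Ivy     148       6     Data        6
2   Ivy     143      15     Data        6
3  Omar      82      20      Ops        7
4   Eli      79       4  Finance       11
filter rows where name in ['Ivy', 'Eli']:
  name  salary  tenure     dept  reports
1  Eli     170       9      Ops        7
5  Ivy     148       6     Data        6
2  Ivy     143      15     Data        6
4  Eli      79       4  Finance       11
drop duplicate name (keep=first):
  name  salary  tenure  dept  reports
1  Eli     170       9   Ops        7
5  Ivy     148       6  Data        6

13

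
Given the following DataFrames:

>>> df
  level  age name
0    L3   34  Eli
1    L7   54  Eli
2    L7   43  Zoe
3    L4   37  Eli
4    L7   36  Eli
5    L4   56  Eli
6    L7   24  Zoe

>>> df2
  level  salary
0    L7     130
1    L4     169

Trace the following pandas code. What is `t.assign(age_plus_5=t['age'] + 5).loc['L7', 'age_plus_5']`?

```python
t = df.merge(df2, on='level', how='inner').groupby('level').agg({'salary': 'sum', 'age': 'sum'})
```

162

merge on 'level' (how='inner') → 6 rows:
  level  age name  salary
0    L7   54  Eli     130
1    L7   43  Zoe     130
2    L4   37  Eli     169
3    L7   36  Eli     130
4    L4   56  Eli     169
5    L7   24  Zoe     130
group by level: sum(salary), sum(age):
       salary  age
level             
L4        338   93
L7        520  157
add column age_plus_5 = t['age'] + 5:
       salary  age  age_plus_5
level                         
L4        338   93          98
L7        520  157         162
value at row 'L7', column 'age_plus_5' → 162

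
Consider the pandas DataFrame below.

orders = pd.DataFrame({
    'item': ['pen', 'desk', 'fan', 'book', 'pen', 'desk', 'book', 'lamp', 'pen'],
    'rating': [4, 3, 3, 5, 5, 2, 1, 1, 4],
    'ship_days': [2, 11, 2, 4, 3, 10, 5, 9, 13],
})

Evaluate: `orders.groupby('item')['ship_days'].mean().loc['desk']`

10.5

group by item, mean of ship_days:
item
book     4.5
desk    10.5
fan      2.0
lamp     9.0
pen      6.0
Name: ship_days, dtype: float64
The value at index 'desk' is 10.5.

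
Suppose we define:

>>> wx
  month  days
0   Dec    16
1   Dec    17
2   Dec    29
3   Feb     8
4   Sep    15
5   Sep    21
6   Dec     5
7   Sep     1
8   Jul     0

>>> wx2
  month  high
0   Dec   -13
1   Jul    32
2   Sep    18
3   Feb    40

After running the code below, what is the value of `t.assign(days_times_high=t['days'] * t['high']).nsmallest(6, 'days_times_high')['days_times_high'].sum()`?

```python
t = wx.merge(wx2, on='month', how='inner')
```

merge on 'month' (how='inner') → 9 rows:
  month  days  high
0   Dec    16   -13
1   Dec    17   -13
2   Dec    29   -13
3   Feb     8    40
4   Sep    15    18
5   Sep    21    18
6   Dec     5   -13
7   Sep     1    18
8   Jul     0    32
add column days_times_high = t['days'] * t['high']:
  month  days  high  days_times_high
0   Dec    16   -13             -208
1   Dec    17   -13             -221
2   Dec    29   -13             -377
3   Feb     8    40              320
4   Sep    15    18              270
5   Sep    21    18              378
6   Dec     5   -13              -65
7   Sep     1    18               18
8   Jul     0    32                0
take 6 rows with smallest days_times_high:
  month  days  high  days_times_high
2   Dec    29   -13             -377
1   Dec    17   -13             -221
0   Dec    16   -13             -208
6   Dec     5   -13              -65
8   Jul     0    32                0
7   Sep     1    18               18

-853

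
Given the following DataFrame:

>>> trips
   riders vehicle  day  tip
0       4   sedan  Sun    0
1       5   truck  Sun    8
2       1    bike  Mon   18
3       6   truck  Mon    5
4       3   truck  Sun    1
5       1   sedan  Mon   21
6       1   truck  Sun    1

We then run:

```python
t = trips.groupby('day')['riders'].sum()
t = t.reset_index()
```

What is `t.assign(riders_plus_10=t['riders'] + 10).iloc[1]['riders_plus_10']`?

group by day, sum of riders:
day
Mon     8
Sun    13
Name: riders, dtype: int64
reset_index():
   day  riders
0  Mon       8
1  Sun      13
add column riders_plus_10 = t['riders'] + 10:
   day  riders  riders_plus_10
0  Mon       8              18
1  Sun      13              23
The value at position 1, column 'riders_plus_10' is 23.

23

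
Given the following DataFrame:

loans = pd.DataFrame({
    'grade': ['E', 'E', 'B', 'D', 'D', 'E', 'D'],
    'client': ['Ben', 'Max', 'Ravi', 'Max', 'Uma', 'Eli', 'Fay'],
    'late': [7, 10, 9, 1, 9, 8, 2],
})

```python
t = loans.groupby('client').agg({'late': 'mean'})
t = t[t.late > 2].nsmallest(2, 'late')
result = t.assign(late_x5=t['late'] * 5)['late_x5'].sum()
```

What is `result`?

62.5

group by client, mean of late:
        late
client      
Ben      7.0
Eli      8.0
Fay      2.0
Max      5.5
Ravi     9.0
Uma      9.0
filter rows where late > 2:
        late
client      
Ben      7.0
Eli      8.0
Max      5.5
Ravi     9.0
Uma      9.0
take 2 rows with smallest late:
        late
client      
Max      5.5
Ben      7.0
add column late_x5 = t['late'] * 5:
        late  late_x5
client               
Max      5.5     27.5
Ben      7.0     35.0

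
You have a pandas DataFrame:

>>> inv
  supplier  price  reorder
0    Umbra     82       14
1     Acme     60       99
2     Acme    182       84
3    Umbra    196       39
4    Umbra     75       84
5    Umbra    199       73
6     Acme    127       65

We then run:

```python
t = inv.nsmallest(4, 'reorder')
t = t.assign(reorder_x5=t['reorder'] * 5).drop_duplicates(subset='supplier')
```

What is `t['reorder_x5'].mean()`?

197.5

take 4 rows with smallest reorder:
  supplier  price  reorder
0    Umbra     82       14
3    Umbra    196       39
6     Acme    127       65
5    Umbra    199       73
add column reorder_x5 = t['reorder'] * 5:
  supplier  price  reorder  reorder_x5
0    Umbra     82       14          70
3    Umbra    196       39         195
6     Acme    127       65         325
5    Umbra    199       73         365
drop duplicate supplier (keep=first):
  supplier  price  reorder  reorder_x5
0    Umbra     82       14          70
6     Acme    127       65         325
So mean() = 197.5.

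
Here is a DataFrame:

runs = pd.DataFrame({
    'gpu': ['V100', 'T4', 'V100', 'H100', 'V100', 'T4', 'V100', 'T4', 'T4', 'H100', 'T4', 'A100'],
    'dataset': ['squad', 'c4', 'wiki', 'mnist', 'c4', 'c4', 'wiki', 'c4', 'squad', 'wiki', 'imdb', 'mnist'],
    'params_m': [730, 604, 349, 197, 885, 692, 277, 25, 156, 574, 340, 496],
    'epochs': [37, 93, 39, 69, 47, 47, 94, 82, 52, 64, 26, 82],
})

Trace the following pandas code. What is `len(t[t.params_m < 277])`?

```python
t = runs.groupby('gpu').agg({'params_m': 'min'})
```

2

group by gpu, min of params_m:
      params_m
gpu           
A100       496
H100       197
T4          25
V100       277
filter rows where params_m < 277:
      params_m
gpu           
H100       197
T4          25
Taking the number of rows gives 2.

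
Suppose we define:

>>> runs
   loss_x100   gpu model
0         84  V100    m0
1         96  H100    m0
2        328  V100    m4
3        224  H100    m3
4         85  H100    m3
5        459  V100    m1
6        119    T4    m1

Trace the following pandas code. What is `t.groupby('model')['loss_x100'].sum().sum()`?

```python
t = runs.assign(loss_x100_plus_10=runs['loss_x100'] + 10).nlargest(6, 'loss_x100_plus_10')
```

add column loss_x100_plus_10 = runs['loss_x100'] + 10:
   loss_x100   gpu model  loss_x100_plus_10
0         84  V100    m0                 94
1         96  H100    m0                106
2        328  V100    m4                338
3        224  H100    m3                234
4         85  H100    m3                 95
5        459  V100    m1                469
6        119    T4    m1                129
take 6 rows with largest loss_x100_plus_10:
   loss_x100   gpu model  loss_x100_plus_10
5        459  V100    m1                469
2        328  V100    m4                338
3        224  H100    m3                234
6        119    T4    m1                129
1         96  H100    m0                106
4         85  H100    m3                 95
group by model, sum of loss_x100:
model
m0     96
m1    578
m3    309
m4    328
Name: loss_x100, dtype: int64
Reading off the sum of the resulting series, we get 1311.

1311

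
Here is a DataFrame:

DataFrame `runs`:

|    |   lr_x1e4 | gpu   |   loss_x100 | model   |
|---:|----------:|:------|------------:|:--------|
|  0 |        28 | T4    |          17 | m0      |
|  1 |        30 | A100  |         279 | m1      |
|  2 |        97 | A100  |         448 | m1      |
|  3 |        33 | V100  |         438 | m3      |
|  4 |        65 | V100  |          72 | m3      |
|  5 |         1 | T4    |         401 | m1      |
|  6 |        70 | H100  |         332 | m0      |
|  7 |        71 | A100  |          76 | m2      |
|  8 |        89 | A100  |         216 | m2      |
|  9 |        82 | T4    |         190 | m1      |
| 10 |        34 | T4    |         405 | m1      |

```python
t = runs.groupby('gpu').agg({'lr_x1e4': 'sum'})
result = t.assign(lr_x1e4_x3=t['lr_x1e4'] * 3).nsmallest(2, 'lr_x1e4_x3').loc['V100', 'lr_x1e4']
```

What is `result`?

98

group by gpu, sum of lr_x1e4:
      lr_x1e4
gpu          
A100      287
H100       70
T4        145
V100       98
add column lr_x1e4_x3 = t['lr_x1e4'] * 3:
      lr_x1e4  lr_x1e4_x3
gpu                      
A100      287         861
H100       70         210
T4        145         435
V100       98         294
take 2 rows with smallest lr_x1e4_x3:
      lr_x1e4  lr_x1e4_x3
gpu                      
H100       70         210
V100       98         294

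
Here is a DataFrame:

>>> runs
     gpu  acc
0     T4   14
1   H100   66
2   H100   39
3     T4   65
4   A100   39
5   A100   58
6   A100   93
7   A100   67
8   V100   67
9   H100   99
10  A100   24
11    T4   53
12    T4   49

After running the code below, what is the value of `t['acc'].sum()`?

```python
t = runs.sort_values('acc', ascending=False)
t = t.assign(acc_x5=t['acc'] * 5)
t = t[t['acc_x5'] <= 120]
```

38

sort by acc descending:
     gpu  acc
9   H100   99
6   A100   93
7   A100   67
8   V100   67
1   H100   66
3     T4   65
5   A100   58
11    T4   53
12    T4   49
2   H100   39
4   A100   39
10  A100   24
0     T4   14
add column acc_x5 = t['acc'] * 5:
     gpu  acc  acc_x5
9   H100   99     495
6   A100   93     465
7   A100   67     335
8   V100   67     335
1   H100   66     330
3     T4   65     325
5   A100   58     290
11    T4   53     265
12    T4   49     245
2   H100   39     195
4   A100   39     195
10  A100   24     120
0     T4   14      70
filter rows where acc_x5 <= 120:
     gpu  acc  acc_x5
10  A100   24     120
0     T4   14      70
Then the sum of column 'acc': 38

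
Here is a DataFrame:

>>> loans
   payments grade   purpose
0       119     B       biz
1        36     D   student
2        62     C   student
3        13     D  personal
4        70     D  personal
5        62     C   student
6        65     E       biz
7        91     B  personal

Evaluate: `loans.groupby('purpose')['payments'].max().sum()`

group by purpose, max of payments:
purpose
biz         119
personal     91
student      62
Name: payments, dtype: int64
Hence 272.

272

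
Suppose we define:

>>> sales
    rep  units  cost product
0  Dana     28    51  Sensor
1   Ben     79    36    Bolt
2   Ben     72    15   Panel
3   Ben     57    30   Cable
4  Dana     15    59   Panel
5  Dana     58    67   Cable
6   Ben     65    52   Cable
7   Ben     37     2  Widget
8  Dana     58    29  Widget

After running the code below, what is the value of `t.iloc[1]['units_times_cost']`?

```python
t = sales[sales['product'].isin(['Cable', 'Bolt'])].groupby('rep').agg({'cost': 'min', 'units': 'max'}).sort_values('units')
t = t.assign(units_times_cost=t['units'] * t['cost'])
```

2370

filter rows where product in ['Cable', 'Bolt']:
    rep  units  cost product
1   Ben     79    36    Bolt
3   Ben     57    30   Cable
5  Dana     58    67   Cable
6   Ben     65    52   Cable
group by rep: min(cost), max(units):
      cost  units
rep              
Ben     30     79
Dana    67     58
sort by units:
      cost  units
rep              
Dana    67     58
Ben     30     79
add column units_times_cost = t['units'] * t['cost']:
      cost  units  units_times_cost
rep                                
Dana    67     58              3886
Ben     30     79              2370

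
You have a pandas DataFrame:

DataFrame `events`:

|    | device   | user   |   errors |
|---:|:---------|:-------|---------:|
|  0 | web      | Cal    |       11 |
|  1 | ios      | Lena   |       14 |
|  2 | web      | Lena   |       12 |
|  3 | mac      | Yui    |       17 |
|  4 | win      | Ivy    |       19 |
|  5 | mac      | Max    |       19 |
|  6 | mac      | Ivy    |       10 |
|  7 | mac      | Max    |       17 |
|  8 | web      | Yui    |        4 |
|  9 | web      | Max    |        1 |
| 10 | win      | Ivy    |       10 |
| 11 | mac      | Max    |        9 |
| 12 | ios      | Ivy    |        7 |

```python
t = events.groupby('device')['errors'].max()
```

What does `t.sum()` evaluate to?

group by device, max of errors:
device
ios    14
mac    19
web    12
win    19
Name: errors, dtype: int64

64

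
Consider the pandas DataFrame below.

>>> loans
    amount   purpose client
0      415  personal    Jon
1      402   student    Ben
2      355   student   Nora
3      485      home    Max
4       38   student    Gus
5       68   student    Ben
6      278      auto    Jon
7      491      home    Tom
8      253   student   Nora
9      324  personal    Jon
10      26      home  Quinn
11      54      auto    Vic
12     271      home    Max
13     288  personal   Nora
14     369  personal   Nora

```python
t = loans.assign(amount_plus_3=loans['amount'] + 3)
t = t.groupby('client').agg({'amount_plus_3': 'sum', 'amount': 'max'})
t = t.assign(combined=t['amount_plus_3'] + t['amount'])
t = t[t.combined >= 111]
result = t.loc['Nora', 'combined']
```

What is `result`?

add column amount_plus_3 = loans['amount'] + 3:
    amount   purpose client  amount_plus_3
0      415  personal    Jon            418
1      402   student    Ben            405
2      355   student   Nora            358
3      485      home    Max            488
4       38   student    Gus             41
5       68   student    Ben             71
6      278      auto    Jon            281
7      491      home    Tom            494
8      253   student   Nora            256
9      324  personal    Jon            327
10      26      home  Quinn             29
11      54      auto    Vic             57
12     271      home    Max            274
13     288  personal   Nora            291
14     369  personal   Nora            372
group by client: sum(amount_plus_3), max(amount):
        amount_plus_3  amount
client                       
Ben               476     402
Gus                41      38
Jon              1026     415
Max               762     485
Nora             1277     369
Quinn              29      26
Tom               494     491
Vic                57      54
add column combined = t['amount_plus_3'] + t['amount']:
        amount_plus_3  amount  combined
client                                 
Ben               476     402       878
Gus                41      38        79
Jon              1026     415      1441
Max               762     485      1247
Nora             1277     369      1646
Quinn              29      26        55
Tom               494     491       985
Vic                57      54       111
filter rows where combined >= 111:
        amount_plus_3  amount  combined
client                                 
Ben               476     402       878
Jon              1026     415      1441
Max               762     485      1247
Nora             1277     369      1646
Tom               494     491       985
Vic                57      54       111
So loc['Nora', 'combined'] = 1646.

1646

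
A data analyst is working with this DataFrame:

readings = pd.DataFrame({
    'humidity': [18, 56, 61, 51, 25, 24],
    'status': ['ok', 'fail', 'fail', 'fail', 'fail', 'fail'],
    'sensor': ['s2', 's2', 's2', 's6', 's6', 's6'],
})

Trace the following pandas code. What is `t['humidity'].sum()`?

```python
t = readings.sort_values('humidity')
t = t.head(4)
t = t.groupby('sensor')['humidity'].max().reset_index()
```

69

sort by humidity:
   humidity status sensor
0        18     ok     s2
5        24   fail     s6
4        25   fail     s6
3        51   fail     s6
1        56   fail     s2
2        61   fail     s2
take first 4 rows:
   humidity status sensor
0        18     ok     s2
5        24   fail     s6
4        25   fail     s6
3        51   fail     s6
group by sensor, max of humidity:
sensor
s2    18
s6    51
Name: humidity, dtype: int64
reset_index():
  sensor  humidity
0     s2        18
1     s6        51
Finally, sum of column 'humidity' = 69.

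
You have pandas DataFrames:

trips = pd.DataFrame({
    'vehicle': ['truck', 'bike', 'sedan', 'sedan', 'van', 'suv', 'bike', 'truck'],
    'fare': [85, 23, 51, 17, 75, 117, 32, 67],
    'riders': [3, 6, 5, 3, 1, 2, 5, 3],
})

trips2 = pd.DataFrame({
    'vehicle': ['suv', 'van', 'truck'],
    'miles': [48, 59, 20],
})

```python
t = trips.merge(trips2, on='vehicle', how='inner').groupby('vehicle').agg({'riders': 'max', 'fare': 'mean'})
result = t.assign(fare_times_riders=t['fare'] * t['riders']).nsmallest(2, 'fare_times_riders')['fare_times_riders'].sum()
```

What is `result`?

merge on 'vehicle' (how='inner') → 4 rows:
  vehicle  fare  riders  miles
0   truck    85       3     20
1     van    75       1     59
2     suv   117       2     48
3   truck    67       3     20
group by vehicle: max(riders), mean(fare):
         riders   fare
vehicle               
suv           2  117.0
truck         3   76.0
van           1   75.0
add column fare_times_riders = t['fare'] * t['riders']:
         riders   fare  fare_times_riders
vehicle                                  
suv           2  117.0              234.0
truck         3   76.0              228.0
van           1   75.0               75.0
take 2 rows with smallest fare_times_riders:
         riders  fare  fare_times_riders
vehicle                                 
van           1  75.0               75.0
truck         3  76.0              228.0
Then the sum of column 'fare_times_riders': 303.0

303.0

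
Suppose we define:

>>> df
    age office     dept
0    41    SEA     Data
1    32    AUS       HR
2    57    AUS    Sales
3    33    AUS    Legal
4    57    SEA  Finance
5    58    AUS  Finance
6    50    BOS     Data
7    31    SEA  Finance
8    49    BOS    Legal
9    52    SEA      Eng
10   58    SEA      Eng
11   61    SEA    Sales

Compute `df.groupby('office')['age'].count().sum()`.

group by office, count of age:
office
AUS    4
BOS    2
SEA    6
Name: age, dtype: int64
So sum() = 12.

12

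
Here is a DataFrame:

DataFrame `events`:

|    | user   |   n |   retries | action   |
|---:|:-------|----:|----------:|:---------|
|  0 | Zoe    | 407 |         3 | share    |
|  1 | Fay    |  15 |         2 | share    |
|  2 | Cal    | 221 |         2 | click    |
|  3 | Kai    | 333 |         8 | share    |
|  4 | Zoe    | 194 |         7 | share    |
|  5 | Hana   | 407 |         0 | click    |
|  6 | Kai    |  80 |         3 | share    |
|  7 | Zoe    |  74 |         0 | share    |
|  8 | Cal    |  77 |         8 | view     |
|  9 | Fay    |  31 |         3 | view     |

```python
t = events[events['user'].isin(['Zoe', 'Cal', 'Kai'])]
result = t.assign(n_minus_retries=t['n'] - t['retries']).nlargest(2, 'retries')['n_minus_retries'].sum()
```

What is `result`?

filter rows where user in ['Zoe', 'Cal', 'Kai']:
  user    n  retries action
0  Zoe  407        3  share
2  Cal  221        2  click
3  Kai  333        8  share
4  Zoe  194        7  share
6  Kai   80        3  share
7  Zoe   74        0  share
8  Cal   77        8   view
add column n_minus_retries = t['n'] - t['retries']:
  user    n  retries action  n_minus_retries
0  Zoe  407        3  share              404
2  Cal  221        2  click              219
3  Kai  333        8  share              325
4  Zoe  194        7  share              187
6  Kai   80        3  share               77
7  Zoe   74        0  share               74
8  Cal   77        8   view               69
take 2 rows with largest retries:
  user    n  retries action  n_minus_retries
3  Kai  333        8  share              325
8  Cal   77        8   view               69
The sum of column 'n_minus_retries' is 394.

394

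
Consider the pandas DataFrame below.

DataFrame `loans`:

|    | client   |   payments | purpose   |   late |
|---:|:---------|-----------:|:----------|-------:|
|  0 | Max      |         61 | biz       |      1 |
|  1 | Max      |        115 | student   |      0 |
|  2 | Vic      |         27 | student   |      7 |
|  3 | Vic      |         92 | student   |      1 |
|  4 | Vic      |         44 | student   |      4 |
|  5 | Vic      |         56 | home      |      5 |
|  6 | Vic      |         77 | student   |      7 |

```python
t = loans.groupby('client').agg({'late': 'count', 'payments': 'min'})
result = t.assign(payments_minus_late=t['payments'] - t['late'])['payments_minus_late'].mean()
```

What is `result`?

40.5

group by client: count(late), min(payments):
        late  payments
client                
Max        2        61
Vic        5        27
add column payments_minus_late = t['payments'] - t['late']:
        late  payments  payments_minus_late
client                                     
Max        2        61                   59
Vic        5        27                   22
So mean() = 40.5.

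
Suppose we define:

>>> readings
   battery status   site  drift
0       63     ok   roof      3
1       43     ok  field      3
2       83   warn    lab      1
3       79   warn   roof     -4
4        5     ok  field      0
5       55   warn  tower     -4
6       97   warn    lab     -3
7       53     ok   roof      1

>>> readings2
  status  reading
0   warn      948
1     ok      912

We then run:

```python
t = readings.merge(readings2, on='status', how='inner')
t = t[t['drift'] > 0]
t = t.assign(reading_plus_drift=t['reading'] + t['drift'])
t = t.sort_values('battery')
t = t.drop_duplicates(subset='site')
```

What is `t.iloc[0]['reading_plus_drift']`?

915

merge on 'status' (how='inner') → 8 rows:
   battery status   site  drift  reading
0       63     ok   roof      3      912
1       43     ok  field      3      912
2       83   warn    lab      1      948
3       79   warn   roof     -4      948
4        5     ok  field      0      912
5       55   warn  tower     -4      948
6       97   warn    lab     -3      948
7       53     ok   roof      1      912
filter rows where drift > 0:
   battery status   site  drift  reading
0       63     ok   roof      3      912
1       43     ok  field      3      912
2       83   warn    lab      1      948
7       53     ok   roof      1      912
add column reading_plus_drift = t['reading'] + t['drift']:
   battery status   site  drift  reading  reading_plus_drift
0       63     ok   roof      3      912                 915
1       43     ok  field      3      912                 915
2       83   warn    lab      1      948                 949
7       53     ok   roof      1      912                 913
sort by battery:
   battery status   site  drift  reading  reading_plus_drift
1       43     ok  field      3      912                 915
7       53     ok   roof      1      912                 913
0       63     ok   roof      3      912                 915
2       83   warn    lab      1      948                 949
drop duplicate site (keep=first):
   battery status   site  drift  reading  reading_plus_drift
1       43     ok  field      3      912                 915
7       53     ok   roof      1      912                 913
2       83   warn    lab      1      948                 949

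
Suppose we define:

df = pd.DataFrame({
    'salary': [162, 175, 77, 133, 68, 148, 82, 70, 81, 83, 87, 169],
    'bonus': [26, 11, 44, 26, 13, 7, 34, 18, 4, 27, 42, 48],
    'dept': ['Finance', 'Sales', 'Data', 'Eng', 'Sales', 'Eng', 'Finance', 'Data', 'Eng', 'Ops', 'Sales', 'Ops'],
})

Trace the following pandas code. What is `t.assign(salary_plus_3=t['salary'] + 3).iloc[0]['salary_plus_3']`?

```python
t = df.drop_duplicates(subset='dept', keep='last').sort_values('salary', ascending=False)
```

172

drop duplicate dept (keep=last):
    salary  bonus     dept
6       82     34  Finance
7       70     18     Data
8       81      4      Eng
10      87     42    Sales
11     169     48      Ops
sort by salary descending:
    salary  bonus     dept
11     169     48      Ops
10      87     42    Sales
6       82     34  Finance
8       81      4      Eng
7       70     18     Data
add column salary_plus_3 = t['salary'] + 3:
    salary  bonus     dept  salary_plus_3
11     169     48      Ops            172
10      87     42    Sales             90
6       82     34  Finance             85
8       81      4      Eng             84
7       70     18     Data             73
Finally, value at position 0, column 'salary_plus_3' = 172.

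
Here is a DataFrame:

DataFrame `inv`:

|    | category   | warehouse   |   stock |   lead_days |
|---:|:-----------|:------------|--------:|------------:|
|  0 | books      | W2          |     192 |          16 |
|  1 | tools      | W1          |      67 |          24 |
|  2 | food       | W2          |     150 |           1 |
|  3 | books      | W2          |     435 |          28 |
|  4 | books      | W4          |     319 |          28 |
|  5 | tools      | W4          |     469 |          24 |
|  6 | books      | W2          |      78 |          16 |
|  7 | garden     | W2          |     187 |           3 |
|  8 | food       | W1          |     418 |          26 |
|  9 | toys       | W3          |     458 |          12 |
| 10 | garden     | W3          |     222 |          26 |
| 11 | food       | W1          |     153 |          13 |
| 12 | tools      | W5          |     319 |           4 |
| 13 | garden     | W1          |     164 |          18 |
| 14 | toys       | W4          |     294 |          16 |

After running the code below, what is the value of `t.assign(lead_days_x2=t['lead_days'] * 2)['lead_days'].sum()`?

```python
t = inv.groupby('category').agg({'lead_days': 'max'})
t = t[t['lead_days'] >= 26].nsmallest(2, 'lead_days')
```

52

group by category, max of lead_days:
          lead_days
category           
books            28
food             26
garden           26
tools            24
toys             16
filter rows where lead_days >= 26:
          lead_days
category           
books            28
food             26
garden           26
take 2 rows with smallest lead_days:
          lead_days
category           
food             26
garden           26
add column lead_days_x2 = t['lead_days'] * 2:
          lead_days  lead_days_x2
category                         
food             26            52
garden           26            52
Taking the sum of column 'lead_days' gives 52.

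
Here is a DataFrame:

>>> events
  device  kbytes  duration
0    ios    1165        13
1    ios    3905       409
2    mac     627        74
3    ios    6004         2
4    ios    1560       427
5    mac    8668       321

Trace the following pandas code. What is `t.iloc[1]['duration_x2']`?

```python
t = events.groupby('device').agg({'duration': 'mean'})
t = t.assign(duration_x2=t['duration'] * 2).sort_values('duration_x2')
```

425.5

group by device, mean of duration:
        duration
device          
ios       212.75
mac       197.50
add column duration_x2 = t['duration'] * 2:
        duration  duration_x2
device                       
ios       212.75        425.5
mac       197.50        395.0
sort by duration_x2:
        duration  duration_x2
device                       
mac       197.50        395.0
ios       212.75        425.5
value at position 1, column 'duration_x2' → 425.5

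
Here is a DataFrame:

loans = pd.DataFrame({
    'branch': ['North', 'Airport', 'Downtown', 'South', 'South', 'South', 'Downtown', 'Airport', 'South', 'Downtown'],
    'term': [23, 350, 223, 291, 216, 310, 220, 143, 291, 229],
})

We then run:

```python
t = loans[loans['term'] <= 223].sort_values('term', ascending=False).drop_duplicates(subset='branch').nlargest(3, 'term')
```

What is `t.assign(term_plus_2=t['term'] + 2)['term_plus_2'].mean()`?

filter rows where term <= 223:
     branch  term
0     North    23
2  Downtown   223
4     South   216
6  Downtown   220
7   Airport   143
sort by term descending:
     branch  term
2  Downtown   223
6  Downtown   220
4     South   216
7   Airport   143
0     North    23
drop duplicate branch (keep=first):
     branch  term
2  Downtown   223
4     South   216
7   Airport   143
0     North    23
take 3 rows with largest term:
     branch  term
2  Downtown   223
4     South   216
7   Airport   143
add column term_plus_2 = t['term'] + 2:
     branch  term  term_plus_2
2  Downtown   223          225
4     South   216          218
7   Airport   143          145
Then the mean of column 'term_plus_2': 196.0

196.0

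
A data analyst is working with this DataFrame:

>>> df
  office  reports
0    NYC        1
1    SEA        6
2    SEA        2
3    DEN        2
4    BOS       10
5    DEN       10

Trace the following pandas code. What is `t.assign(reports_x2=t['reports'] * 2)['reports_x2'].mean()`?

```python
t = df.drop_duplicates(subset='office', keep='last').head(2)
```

drop duplicate office (keep=last):
  office  reports
0    NYC        1
2    SEA        2
4    BOS       10
5    DEN       10
take first 2 rows:
  office  reports
0    NYC        1
2    SEA        2
add column reports_x2 = t['reports'] * 2:
  office  reports  reports_x2
0    NYC        1           2
2    SEA        2           4
Taking the mean of column 'reports_x2' gives 3.0.

3.0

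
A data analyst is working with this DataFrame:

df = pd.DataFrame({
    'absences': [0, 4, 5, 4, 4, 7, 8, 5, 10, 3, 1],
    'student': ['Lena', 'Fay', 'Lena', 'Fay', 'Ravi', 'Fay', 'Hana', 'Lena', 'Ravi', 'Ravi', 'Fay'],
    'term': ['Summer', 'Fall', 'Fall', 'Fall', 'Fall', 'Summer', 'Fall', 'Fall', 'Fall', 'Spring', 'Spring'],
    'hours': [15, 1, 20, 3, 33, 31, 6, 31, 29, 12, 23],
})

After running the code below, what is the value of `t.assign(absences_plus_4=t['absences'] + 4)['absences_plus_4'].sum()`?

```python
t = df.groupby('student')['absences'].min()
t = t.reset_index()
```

group by student, min of absences:
student
Fay     1
Hana    8
Lena    0
Ravi    3
Name: absences, dtype: int64
reset_index():
  student  absences
0     Fay         1
1    Hana         8
2    Lena         0
3    Ravi         3
add column absences_plus_4 = t['absences'] + 4:
  student  absences  absences_plus_4
0     Fay         1                5
1    Hana         8               12
2    Lena         0                4
3    Ravi         3                7
Hence 28.

28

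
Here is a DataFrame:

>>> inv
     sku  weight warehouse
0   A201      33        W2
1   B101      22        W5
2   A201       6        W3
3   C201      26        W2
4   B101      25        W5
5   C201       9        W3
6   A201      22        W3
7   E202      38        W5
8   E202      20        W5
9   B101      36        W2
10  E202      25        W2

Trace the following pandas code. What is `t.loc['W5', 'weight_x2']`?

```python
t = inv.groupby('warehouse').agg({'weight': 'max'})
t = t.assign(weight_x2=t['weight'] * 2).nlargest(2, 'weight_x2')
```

group by warehouse, max of weight:
           weight
warehouse        
W2             36
W3             22
W5             38
add column weight_x2 = t['weight'] * 2:
           weight  weight_x2
warehouse                   
W2             36         72
W3             22         44
W5             38         76
take 2 rows with largest weight_x2:
           weight  weight_x2
warehouse                   
W5             38         76
W2             36         72

76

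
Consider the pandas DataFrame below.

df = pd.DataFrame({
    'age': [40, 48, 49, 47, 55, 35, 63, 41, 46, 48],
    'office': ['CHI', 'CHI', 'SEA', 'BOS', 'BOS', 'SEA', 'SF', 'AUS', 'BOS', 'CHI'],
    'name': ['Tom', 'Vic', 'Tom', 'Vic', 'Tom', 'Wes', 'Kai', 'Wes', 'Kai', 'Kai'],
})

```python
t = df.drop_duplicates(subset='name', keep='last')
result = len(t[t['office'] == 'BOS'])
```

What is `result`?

drop duplicate name (keep=last):
   age office name
3   47    BOS  Vic
4   55    BOS  Tom
7   41    AUS  Wes
9   48    CHI  Kai
filter rows where office == 'BOS':
   age office name
3   47    BOS  Vic
4   55    BOS  Tom

2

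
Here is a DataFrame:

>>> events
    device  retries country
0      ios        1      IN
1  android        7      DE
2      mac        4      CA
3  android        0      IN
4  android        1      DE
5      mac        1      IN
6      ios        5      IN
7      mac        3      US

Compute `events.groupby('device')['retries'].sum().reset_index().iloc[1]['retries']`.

group by device, sum of retries:
device
android    8
ios        6
mac        8
Name: retries, dtype: int64
reset_index():
    device  retries
0  android        8
1      ios        6
2      mac        8
Hence 6.

6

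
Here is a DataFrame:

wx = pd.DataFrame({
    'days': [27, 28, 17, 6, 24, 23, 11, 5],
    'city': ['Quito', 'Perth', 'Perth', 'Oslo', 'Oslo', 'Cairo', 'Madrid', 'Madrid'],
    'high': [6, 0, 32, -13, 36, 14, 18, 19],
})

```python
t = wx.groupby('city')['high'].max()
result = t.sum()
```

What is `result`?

107

group by city, max of high:
city
Cairo     14
Madrid    19
Oslo      36
Perth     32
Quito      6
Name: high, dtype: int64
Finally, sum of the resulting series = 107.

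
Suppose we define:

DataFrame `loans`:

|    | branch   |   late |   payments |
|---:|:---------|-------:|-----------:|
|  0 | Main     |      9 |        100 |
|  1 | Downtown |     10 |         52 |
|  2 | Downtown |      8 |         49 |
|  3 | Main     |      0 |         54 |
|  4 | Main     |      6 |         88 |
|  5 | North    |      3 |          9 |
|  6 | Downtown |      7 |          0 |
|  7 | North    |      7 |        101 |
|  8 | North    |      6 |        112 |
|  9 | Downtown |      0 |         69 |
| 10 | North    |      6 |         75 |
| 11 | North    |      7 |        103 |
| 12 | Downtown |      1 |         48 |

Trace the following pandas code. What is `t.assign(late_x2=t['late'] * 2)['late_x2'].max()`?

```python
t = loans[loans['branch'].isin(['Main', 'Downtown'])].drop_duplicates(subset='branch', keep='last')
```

12

filter rows where branch in ['Main', 'Downtown']:
      branch  late  payments
0       Main     9       100
1   Downtown    10        52
2   Downtown     8        49
3       Main     0        54
4       Main     6        88
6   Downtown     7         0
9   Downtown     0        69
12  Downtown     1        48
drop duplicate branch (keep=last):
      branch  late  payments
4       Main     6        88
12  Downtown     1        48
add column late_x2 = t['late'] * 2:
      branch  late  payments  late_x2
4       Main     6        88       12
12  Downtown     1        48        2
Finally, max of column 'late_x2' = 12.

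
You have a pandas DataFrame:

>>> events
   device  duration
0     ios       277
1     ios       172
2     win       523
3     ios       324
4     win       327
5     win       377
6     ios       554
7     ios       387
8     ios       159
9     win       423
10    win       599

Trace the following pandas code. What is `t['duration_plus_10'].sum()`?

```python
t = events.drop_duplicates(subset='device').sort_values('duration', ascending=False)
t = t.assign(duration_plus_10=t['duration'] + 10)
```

820

drop duplicate device (keep=first):
  device  duration
0    ios       277
2    win       523
sort by duration descending:
  device  duration
2    win       523
0    ios       277
add column duration_plus_10 = t['duration'] + 10:
  device  duration  duration_plus_10
2    win       523               533
0    ios       277               287
Reading off the sum of column 'duration_plus_10', we get 820.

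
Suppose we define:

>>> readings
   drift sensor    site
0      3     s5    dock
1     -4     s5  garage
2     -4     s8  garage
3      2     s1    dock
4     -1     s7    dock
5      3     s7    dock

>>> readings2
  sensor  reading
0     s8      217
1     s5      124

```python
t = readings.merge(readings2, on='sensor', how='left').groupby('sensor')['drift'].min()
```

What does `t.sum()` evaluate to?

-7

merge on 'sensor' (how='left') → 6 rows:
   drift sensor    site  reading
0      3     s5    dock    124.0
1     -4     s5  garage    124.0
2     -4     s8  garage    217.0
3      2     s1    dock      NaN
4     -1     s7    dock      NaN
5      3     s7    dock      NaN
group by sensor, min of drift:
sensor
s1    2
s5   -4
s7   -1
s8   -4
Name: drift, dtype: int64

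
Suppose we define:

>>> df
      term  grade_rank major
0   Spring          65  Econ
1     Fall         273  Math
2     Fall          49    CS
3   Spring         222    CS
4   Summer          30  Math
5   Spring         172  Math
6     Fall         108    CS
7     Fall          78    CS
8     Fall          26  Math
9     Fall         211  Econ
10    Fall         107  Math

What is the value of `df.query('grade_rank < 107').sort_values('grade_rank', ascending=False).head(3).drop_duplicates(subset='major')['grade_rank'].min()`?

filter rows where grade_rank < 107:
     term  grade_rank major
0  Spring          65  Econ
2    Fall          49    CS
4  Summer          30  Math
7    Fall          78    CS
8    Fall          26  Math
sort by grade_rank descending:
     term  grade_rank major
7    Fall          78    CS
0  Spring          65  Econ
2    Fall          49    CS
4  Summer          30  Math
8    Fall          26  Math
take first 3 rows:
     term  grade_rank major
7    Fall          78    CS
0  Spring          65  Econ
2    Fall          49    CS
drop duplicate major (keep=first):
     term  grade_rank major
7    Fall          78    CS
0  Spring          65  Econ
min of column 'grade_rank' → 65

65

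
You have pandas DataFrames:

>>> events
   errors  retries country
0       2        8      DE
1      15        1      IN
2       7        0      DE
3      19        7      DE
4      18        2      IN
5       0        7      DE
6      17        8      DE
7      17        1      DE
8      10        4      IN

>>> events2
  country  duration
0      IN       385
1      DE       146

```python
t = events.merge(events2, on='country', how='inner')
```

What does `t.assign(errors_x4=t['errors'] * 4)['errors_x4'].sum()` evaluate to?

merge on 'country' (how='inner') → 9 rows:
   errors  retries country  duration
0       2        8      DE       146
1      15        1      IN       385
2       7        0      DE       146
3      19        7      DE       146
4      18        2      IN       385
5       0        7      DE       146
6      17        8      DE       146
7      17        1      DE       146
8      10        4      IN       385
add column errors_x4 = t['errors'] * 4:
   errors  retries country  duration  errors_x4
0       2        8      DE       146          8
1      15        1      IN       385         60
2       7        0      DE       146         28
3      19        7      DE       146         76
4      18        2      IN       385         72
5       0        7      DE       146          0
6      17        8      DE       146         68
7      17        1      DE       146         68
8      10        4      IN       385         40

420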